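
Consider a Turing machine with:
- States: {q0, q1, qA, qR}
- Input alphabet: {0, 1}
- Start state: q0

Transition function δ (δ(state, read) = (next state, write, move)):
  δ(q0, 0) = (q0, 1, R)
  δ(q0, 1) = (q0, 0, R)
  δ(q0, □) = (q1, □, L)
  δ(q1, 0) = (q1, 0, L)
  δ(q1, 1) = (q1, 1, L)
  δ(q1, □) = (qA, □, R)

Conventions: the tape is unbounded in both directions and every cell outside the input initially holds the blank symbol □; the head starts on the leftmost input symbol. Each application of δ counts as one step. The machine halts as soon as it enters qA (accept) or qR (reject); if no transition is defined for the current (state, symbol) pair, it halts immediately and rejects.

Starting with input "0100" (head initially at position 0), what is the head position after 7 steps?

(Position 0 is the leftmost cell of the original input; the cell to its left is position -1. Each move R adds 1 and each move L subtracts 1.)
Step 0: [q0]0100 (head at position 0)
Step 1: δ(q0, 0) = (q0, 1, R)  ⊢  1[q0]100 (head at position 1)
Step 2: δ(q0, 1) = (q0, 0, R)  ⊢  10[q0]00 (head at position 2)
Step 3: δ(q0, 0) = (q0, 1, R)  ⊢  101[q0]0 (head at position 3)
Step 4: δ(q0, 0) = (q0, 1, R)  ⊢  1011[q0]□ (head at position 4)
Step 5: δ(q0, □) = (q1, □, L)  ⊢  101[q1]1□ (head at position 3)
Step 6: δ(q1, 1) = (q1, 1, L)  ⊢  10[q1]11□ (head at position 2)
Step 7: δ(q1, 1) = (q1, 1, L)  ⊢  1[q1]011□ (head at position 1)
Head position after 7 steps: 1

Final answer: Position 1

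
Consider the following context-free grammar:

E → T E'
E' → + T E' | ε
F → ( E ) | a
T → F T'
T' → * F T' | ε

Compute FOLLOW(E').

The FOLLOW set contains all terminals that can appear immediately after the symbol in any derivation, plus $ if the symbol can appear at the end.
Useful FIRST sets: FIRST(E') = {+, ε}, FIRST(T') = {*, ε} (both E' and T' are nullable).
FOLLOW(E): E is the start symbol → $; E appears in F → ( E ) followed by ')' → FOLLOW(E) = {), $}.
FOLLOW(E'): E' appears at the right end of E → T E' and of E' → + T E', so FOLLOW(E') ⊇ FOLLOW(E) (the second occurrence adds nothing new). FOLLOW(E') = {), $}.

Final answer: {$, )}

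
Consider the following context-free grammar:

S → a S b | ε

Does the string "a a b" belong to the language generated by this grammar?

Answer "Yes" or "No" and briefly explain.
Every derivation applies S → a S b some number n of times and then S → ε, producing a^n b^n with equally many a's and b's. The string a a b has two a's but only one b, so it cannot be derived.

Final answer: No - no valid derivation exists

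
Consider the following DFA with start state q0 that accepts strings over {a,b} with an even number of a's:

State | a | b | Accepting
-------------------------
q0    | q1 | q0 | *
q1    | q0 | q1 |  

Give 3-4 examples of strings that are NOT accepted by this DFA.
Any strings that end in a non-accepting state work; for example:
"a": q0 → q1; q1 is not accepting → rejected
"abaa": q0 → q1 → q1 → q0 → q1; q1 is not accepting → rejected
"baaa": q0 → q0 → q1 → q0 → q1; q1 is not accepting → rejected
"bbba": q0 → q0 → q0 → q0 → q1; q1 is not accepting → rejected

Final answer: "a", "abaa", "baaa", "bbba"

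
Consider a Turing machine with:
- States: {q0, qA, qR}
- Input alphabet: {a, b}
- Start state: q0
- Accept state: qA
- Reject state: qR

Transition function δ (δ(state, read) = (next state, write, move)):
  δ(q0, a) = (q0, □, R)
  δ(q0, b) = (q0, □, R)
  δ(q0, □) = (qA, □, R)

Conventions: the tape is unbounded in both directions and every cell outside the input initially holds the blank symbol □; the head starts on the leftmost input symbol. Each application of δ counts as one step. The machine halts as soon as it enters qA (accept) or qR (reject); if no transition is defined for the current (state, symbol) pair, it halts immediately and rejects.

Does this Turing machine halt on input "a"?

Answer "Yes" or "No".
Step 0: [q0]a (head at position 0)
Step 1: δ(q0, a) = (q0, □, R)  ⊢  □[q0]□ (head at position 1)
Step 2: δ(q0, □) = (qA, □, R)  ⊢  □□[qA]□ (head at position 2)
The machine is in qA, so it halts and accepts.
It halts after 2 steps.

Final answer: Yes - halts after 2 steps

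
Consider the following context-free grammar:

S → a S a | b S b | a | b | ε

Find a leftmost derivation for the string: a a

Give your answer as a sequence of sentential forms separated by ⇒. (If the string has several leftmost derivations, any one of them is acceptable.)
Start with S.
Step 1: the leftmost non-terminal is S; apply S → a S a:  a S a
Step 2: the leftmost non-terminal is S; apply S → ε:  a a

Final answer: S ⇒ a S a ⇒ a a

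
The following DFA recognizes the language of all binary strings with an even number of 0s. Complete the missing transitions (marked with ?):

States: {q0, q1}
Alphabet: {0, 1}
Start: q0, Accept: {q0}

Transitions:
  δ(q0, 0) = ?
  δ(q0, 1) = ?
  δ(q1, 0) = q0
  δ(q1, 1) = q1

What each state remembers (consistent with the given transitions and accept states):
  q0: an even number of 0s has been read so far
  q1: an odd number of 0s has been read so far
Filling in the missing entries:
  δ(q0, 0): in q0 (an even number of 0s has been read so far), after reading 0 we have: an odd number of 0s has been read so far → q1
  δ(q0, 1): in q0 (an even number of 0s has been read so far), after reading 1 we have: an even number of 0s has been read so far → q0

Final answer: δ(q0, 0) = q1; δ(q0, 1) = q0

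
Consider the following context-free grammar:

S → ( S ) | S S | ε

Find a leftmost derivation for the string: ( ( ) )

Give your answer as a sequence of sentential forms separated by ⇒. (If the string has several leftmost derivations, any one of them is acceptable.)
Start with S.
Step 1: the leftmost non-terminal is S; apply S → ( S ):  ( S )
Step 2: the leftmost non-terminal is S; apply S → ( S ):  ( ( S ) )
Step 3: the leftmost non-terminal is S; apply S → ε:  ( ( ) )

Final answer: S ⇒ ( S ) ⇒ ( ( S ) ) ⇒ ( ( ) )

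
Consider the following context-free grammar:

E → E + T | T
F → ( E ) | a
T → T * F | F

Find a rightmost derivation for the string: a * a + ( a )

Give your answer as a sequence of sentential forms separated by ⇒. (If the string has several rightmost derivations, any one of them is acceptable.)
Start with E.
Step 1: the rightmost non-terminal is E; apply E → E + T:  E + T
Step 2: the rightmost non-terminal is T; apply T → F:  E + F
Step 3: the rightmost non-terminal is F; apply F → ( E ):  E + ( E )
Step 4: the rightmost non-terminal is E; apply E → T:  E + ( T )
Step 5: the rightmost non-terminal is T; apply T → F:  E + ( F )
Step 6: the rightmost non-terminal is F; apply F → a:  E + ( a )
Step 7: the rightmost non-terminal is E; apply E → T:  T + ( a )
Step 8: the rightmost non-terminal is T; apply T → T * F:  T * F + ( a )
Step 9: the rightmost non-terminal is F; apply F → a:  T * a + ( a )
Step 10: the rightmost non-terminal is T; apply T → F:  F * a + ( a )
Step 11: the rightmost non-terminal is F; apply F → a:  a * a + ( a )

Final answer: E ⇒ E + T ⇒ E + F ⇒ E + ( E ) ⇒ E + ( T ) ⇒ E + ( F ) ⇒ E + ( a ) ⇒ T + ( a ) ⇒ T * F + ( a ) ⇒ T * a + ( a ) ⇒ F * a + ( a ) ⇒ a * a + ( a )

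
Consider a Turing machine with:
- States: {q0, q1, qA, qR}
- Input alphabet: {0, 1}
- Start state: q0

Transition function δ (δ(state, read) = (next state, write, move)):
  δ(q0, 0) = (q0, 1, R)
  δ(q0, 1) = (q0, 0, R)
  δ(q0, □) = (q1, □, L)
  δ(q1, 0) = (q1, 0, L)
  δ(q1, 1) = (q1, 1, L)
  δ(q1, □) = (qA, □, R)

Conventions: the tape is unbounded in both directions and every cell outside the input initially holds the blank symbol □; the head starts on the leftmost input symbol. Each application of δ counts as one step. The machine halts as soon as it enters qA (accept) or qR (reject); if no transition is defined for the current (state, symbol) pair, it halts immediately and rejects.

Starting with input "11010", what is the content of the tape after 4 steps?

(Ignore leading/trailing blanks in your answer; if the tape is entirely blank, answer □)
Step 0: [q0]11010 (head at position 0)
Step 1: δ(q0, 1) = (q0, 0, R)  ⊢  0[q0]1010 (head at position 1)
Step 2: δ(q0, 1) = (q0, 0, R)  ⊢  00[q0]010 (head at position 2)
Step 3: δ(q0, 0) = (q0, 1, R)  ⊢  001[q0]10 (head at position 3)
Step 4: δ(q0, 1) = (q0, 0, R)  ⊢  0010[q0]0 (head at position 4)
Tape after 4 steps (ignoring surrounding blanks): 00100

Final answer: Tape: 00100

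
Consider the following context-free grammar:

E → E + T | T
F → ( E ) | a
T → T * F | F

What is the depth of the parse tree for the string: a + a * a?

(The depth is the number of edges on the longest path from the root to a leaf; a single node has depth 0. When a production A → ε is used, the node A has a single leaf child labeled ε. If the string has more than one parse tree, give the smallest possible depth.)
The grammar is unambiguous; the parse tree of a + a * a is:
E → E + T at the root (depth 0).
  Left E (depth 1) → T (2) → F (3) → a (4).
  Right T (depth 1) → T * F; that T (2) → F (3) → a (4); F (2) → a (3).
The longest root-to-leaf paths have 4 edges.
Depth = 4.

Final answer: 4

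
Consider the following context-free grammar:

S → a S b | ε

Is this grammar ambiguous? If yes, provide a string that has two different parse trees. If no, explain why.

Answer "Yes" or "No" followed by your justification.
At every step exactly one production applies: if the remaining string to generate is non-empty it starts with a and ends with b, forcing S → a S b; if it is empty, S → ε is forced. Hence each string a^n b^n has exactly one derivation (S → a S b applied n times, then S → ε) and one parse tree.

Final answer: No - the grammar is unambiguous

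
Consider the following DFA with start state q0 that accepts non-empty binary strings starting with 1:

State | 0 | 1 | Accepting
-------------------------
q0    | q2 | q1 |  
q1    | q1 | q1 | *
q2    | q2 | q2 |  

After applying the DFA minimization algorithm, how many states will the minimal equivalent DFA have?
All 3 states are reachable from q0, so none can be removed as unreachable.
Table-filling: first mark every (accepting, non-accepting) pair as distinguishable (accepting: {q1}; non-accepting: {q0, q2}).
Round 1: (q0, q2) on '1' go to q1 and q2, already distinguishable → mark.
Every pair of states is distinguishable, so the DFA is already minimal.
Equivalence classes: {q0}, {q1}, {q2} → 3 states.

Final answer: 3 states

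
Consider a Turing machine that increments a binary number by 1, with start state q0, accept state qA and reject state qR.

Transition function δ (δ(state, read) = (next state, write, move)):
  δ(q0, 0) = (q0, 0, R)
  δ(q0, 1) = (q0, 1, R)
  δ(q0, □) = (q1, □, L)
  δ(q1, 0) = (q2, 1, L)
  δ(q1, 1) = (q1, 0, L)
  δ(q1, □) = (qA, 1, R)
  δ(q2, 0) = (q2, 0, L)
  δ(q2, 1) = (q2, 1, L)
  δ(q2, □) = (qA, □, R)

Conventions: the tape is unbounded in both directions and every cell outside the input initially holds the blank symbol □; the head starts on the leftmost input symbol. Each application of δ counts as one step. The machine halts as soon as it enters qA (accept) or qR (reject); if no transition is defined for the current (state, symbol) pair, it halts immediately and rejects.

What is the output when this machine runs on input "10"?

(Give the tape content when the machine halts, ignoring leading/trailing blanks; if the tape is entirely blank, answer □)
Step 0: [q0]10 (head at position 0)
Step 1: δ(q0, 1) = (q0, 1, R)  ⊢  1[q0]0 (head at position 1)
Step 2: δ(q0, 0) = (q0, 0, R)  ⊢  10[q0]□ (head at position 2)
Step 3: δ(q0, □) = (q1, □, L)  ⊢  1[q1]0□ (head at position 1)
Step 4: δ(q1, 0) = (q2, 1, L)  ⊢  [q2]11□ (head at position 0)
Step 5: δ(q2, 1) = (q2, 1, L)  ⊢  [q2]□11□ (head at position -1)
Step 6: δ(q2, □) = (qA, □, R)  ⊢  □[qA]11□ (head at position 0)
The machine is in qA, so it halts and accepts.
Tape content when halted (ignoring surrounding blanks): 11

Final answer: Output: 11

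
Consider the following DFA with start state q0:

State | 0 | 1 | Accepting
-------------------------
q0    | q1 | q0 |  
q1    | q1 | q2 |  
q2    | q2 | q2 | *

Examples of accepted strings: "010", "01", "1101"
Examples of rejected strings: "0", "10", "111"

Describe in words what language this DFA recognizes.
binary strings containing '01' as a substring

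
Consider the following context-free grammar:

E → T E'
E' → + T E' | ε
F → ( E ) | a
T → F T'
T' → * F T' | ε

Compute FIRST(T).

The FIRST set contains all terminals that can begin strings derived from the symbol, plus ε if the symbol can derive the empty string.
FIRST(F): F → ( E ) contributes '(' and F → a contributes 'a', so FIRST(F) = {(, a}. F is not nullable.
FIRST(T): T → F T' begins with F, and F is not nullable, so FIRST(T) = FIRST(F) = {(, a}.

Final answer: {(, a}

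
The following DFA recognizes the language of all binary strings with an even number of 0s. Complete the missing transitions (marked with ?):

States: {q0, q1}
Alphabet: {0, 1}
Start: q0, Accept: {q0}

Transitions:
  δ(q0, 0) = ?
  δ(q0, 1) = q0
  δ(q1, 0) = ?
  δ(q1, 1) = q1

What each state remembers (consistent with the given transitions and accept states):
  q0: an even number of 0s has been read so far
  q1: an odd number of 0s has been read so far
Filling in the missing entries:
  δ(q0, 0): in q0 (an even number of 0s has been read so far), after reading 0 we have: an odd number of 0s has been read so far → q1
  δ(q1, 0): in q1 (an odd number of 0s has been read so far), after reading 0 we have: an even number of 0s has been read so far → q0

Final answer: δ(q0, 0) = q1; δ(q1, 0) = q0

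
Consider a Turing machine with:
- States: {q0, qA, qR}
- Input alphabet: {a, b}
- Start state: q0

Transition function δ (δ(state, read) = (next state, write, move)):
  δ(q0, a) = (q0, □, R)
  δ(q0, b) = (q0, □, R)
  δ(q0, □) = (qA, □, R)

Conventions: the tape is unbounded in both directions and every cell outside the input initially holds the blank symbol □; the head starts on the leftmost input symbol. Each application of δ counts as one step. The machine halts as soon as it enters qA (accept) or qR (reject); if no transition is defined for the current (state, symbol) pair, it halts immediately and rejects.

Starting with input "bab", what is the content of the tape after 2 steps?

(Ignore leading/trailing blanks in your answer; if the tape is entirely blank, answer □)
Step 0: [q0]bab (head at position 0)
Step 1: δ(q0, b) = (q0, □, R)  ⊢  □[q0]ab (head at position 1)
Step 2: δ(q0, a) = (q0, □, R)  ⊢  □□[q0]b (head at position 2)
Tape after 2 steps (ignoring surrounding blanks): b

Final answer: Tape: b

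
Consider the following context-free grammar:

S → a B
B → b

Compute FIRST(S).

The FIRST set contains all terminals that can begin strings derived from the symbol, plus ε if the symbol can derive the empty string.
S has the single production S → a B, whose right-hand side begins with the terminal a. So FIRST(S) = {a}.

Final answer: {a}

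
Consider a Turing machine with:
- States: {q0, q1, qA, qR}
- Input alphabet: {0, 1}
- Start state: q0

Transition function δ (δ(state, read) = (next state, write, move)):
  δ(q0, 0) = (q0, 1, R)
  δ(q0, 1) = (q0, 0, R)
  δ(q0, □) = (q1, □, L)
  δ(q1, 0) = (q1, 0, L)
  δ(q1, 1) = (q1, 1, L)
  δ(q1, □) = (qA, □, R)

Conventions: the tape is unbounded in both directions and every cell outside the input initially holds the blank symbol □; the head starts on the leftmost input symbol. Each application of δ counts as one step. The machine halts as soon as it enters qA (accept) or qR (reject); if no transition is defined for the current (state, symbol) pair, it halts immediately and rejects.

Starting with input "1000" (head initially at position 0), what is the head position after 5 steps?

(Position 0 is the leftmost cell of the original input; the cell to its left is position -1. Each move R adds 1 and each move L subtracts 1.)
Step 0: [q0]1000 (head at position 0)
Step 1: δ(q0, 1) = (q0, 0, R)  ⊢  0[q0]000 (head at position 1)
Step 2: δ(q0, 0) = (q0, 1, R)  ⊢  01[q0]00 (head at position 2)
Step 3: δ(q0, 0) = (q0, 1, R)  ⊢  011[q0]0 (head at position 3)
Step 4: δ(q0, 0) = (q0, 1, R)  ⊢  0111[q0]□ (head at position 4)
Step 5: δ(q0, □) = (q1, □, L)  ⊢  011[q1]1□ (head at position 3)
Head position after 5 steps: 3

Final answer: Position 3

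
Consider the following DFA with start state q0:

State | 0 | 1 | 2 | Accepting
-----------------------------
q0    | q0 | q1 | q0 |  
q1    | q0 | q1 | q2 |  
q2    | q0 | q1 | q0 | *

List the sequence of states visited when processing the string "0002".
q0 → q0 → q0 → q0 → q0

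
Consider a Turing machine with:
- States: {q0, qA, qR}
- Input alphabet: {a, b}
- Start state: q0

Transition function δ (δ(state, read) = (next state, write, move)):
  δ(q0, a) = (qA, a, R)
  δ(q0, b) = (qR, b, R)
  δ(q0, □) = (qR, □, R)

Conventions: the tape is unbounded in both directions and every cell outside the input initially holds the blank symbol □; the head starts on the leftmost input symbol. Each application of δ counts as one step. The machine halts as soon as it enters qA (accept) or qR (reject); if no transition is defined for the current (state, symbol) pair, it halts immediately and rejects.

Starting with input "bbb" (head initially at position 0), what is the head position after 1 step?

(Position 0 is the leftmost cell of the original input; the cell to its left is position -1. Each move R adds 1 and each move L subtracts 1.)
Step 0: [q0]bbb (head at position 0)
Step 1: δ(q0, b) = (qR, b, R)  ⊢  b[qR]bb (head at position 1)
Head position after 1 step: 1

Final answer: Position 1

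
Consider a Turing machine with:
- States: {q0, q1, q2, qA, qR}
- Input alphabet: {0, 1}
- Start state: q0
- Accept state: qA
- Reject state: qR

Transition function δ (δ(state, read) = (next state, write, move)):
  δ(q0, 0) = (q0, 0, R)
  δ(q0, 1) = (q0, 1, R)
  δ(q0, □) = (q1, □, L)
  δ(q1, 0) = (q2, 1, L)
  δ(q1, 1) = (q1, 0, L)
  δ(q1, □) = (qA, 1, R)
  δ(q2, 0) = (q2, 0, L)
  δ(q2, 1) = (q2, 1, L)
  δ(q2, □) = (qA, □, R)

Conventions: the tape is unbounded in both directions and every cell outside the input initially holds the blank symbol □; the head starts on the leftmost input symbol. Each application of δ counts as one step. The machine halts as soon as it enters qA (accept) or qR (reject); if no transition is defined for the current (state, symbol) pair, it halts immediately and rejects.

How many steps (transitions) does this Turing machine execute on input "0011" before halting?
Step 0: [q0]0011 (head at position 0)
Step 1: δ(q0, 0) = (q0, 0, R)  ⊢  0[q0]011 (head at position 1)
Step 2: δ(q0, 0) = (q0, 0, R)  ⊢  00[q0]11 (head at position 2)
Step 3: δ(q0, 1) = (q0, 1, R)  ⊢  001[q0]1 (head at position 3)
Step 4: δ(q0, 1) = (q0, 1, R)  ⊢  0011[q0]□ (head at position 4)
Step 5: δ(q0, □) = (q1, □, L)  ⊢  001[q1]1□ (head at position 3)
Step 6: δ(q1, 1) = (q1, 0, L)  ⊢  00[q1]10□ (head at position 2)
Step 7: δ(q1, 1) = (q1, 0, L)  ⊢  0[q1]000□ (head at position 1)
Step 8: δ(q1, 0) = (q2, 1, L)  ⊢  [q2]0100□ (head at position 0)
Step 9: δ(q2, 0) = (q2, 0, L)  ⊢  [q2]□0100□ (head at position -1)
Step 10: δ(q2, □) = (qA, □, R)  ⊢  □[qA]0100□ (head at position 0)
The machine is in qA, so it halts and accepts.
Number of transitions executed: 10.

Final answer: 10 steps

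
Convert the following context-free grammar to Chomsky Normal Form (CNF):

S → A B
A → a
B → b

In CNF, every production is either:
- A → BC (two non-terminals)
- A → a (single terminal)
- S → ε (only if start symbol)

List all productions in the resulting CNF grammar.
The grammar has no ε-productions or unit productions to eliminate.
S → A B is already in CNF (two non-terminals) – keep it.
A → a is already in CNF (single terminal) – keep it.
B → b is already in CNF (single terminal) – keep it.
Resulting CNF grammar (3 productions): A → a; B → b; S → A B

Final answer: A → a; B → b; S → A B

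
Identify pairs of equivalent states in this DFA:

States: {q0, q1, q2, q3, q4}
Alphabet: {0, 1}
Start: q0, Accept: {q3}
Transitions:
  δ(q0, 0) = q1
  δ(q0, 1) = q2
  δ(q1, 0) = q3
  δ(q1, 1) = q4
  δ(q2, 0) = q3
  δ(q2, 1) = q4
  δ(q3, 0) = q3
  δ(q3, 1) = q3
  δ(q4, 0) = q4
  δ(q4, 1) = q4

Using the table-filling algorithm:
Round 0 – mark pairs where exactly one state is accepting: (q0,q3), (q1,q3), (q2,q3), (q3,q4)
Round 1 – newly marked: (q0,q1) [on 0: q1 vs q3, already marked]; (q0,q2) [on 0: q1 vs q3, already marked]; (q1,q4) [on 0: q3 vs q4, already marked]; (q2,q4) [on 0: q3 vs q4, already marked]
Round 2 – newly marked: (q0,q4) [on 0: q1 vs q4, already marked]
No further pairs can be marked.
(q1, q2) unmarked: δ(q1,0)=q3, δ(q2,0)=q3; δ(q1,1)=q4, δ(q2,1)=q4 → equivalent
Equivalent pairs: (q1, q2)

Final answer: Equivalent pairs: (q1, q2)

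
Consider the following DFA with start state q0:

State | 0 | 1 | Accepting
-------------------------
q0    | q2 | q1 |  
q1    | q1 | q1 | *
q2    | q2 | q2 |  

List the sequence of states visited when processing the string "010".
q0 → q2 → q2 → q2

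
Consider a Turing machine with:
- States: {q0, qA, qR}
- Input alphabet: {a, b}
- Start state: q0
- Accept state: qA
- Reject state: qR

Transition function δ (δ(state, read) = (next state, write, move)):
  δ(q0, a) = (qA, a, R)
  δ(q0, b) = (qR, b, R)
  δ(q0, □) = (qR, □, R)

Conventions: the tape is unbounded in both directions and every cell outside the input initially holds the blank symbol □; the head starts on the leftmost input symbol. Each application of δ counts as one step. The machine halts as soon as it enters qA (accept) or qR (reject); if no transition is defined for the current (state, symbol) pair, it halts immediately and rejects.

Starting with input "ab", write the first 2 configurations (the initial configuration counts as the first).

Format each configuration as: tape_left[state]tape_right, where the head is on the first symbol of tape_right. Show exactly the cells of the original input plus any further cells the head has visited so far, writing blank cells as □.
Step 0: [q0]ab (head at position 0)
Step 1: δ(q0, a) = (qA, a, R)  ⊢  a[qA]b (head at position 1)

Final answer: [q0]ab ⊢ a[qA]b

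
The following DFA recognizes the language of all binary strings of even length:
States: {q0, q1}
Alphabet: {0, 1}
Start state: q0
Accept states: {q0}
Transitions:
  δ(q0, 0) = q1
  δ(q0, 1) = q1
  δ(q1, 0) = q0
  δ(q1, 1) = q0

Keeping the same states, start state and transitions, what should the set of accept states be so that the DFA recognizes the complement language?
The DFA is complete (every state has a transition on every symbol), so the complement
is recognized by the same DFA with accepting and non-accepting states swapped.
Original accept states: {q0}
Complement accept states = All states - Original accept states
= {q0, q1} - {q0}
= {q1}
Complement language: strings of ODD length

Final answer: {q1}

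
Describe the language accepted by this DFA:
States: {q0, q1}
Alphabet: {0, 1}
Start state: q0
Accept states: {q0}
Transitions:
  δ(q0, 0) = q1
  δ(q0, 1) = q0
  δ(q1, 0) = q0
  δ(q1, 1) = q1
Analyzing the DFA structure:
Start state: q0
Accept states: {q0}
Interpreting what each state remembers (checking against the transitions):
  q0: an even number of 0s has been read so far
  q1: an odd number of 0s has been read so far
  δ(q0, 0): in q0 (an even number of 0s has been read so far), after reading 0 we have: an odd number of 0s has been read so far → q1
  δ(q0, 1): in q0 (an even number of 0s has been read so far), after reading 1 we have: an even number of 0s has been read so far → q0
  δ(q1, 0): in q1 (an odd number of 0s has been read so far), after reading 0 we have: an even number of 0s has been read so far → q0
  δ(q1, 1): in q1 (an odd number of 0s has been read so far), after reading 1 we have: an odd number of 0s has been read so far → q1
A string is accepted iff it ends in {q0}, i.e. an even number of 0s has been read so far.
Language: All binary strings with an even number of 0s

Final answer: All binary strings with an even number of 0s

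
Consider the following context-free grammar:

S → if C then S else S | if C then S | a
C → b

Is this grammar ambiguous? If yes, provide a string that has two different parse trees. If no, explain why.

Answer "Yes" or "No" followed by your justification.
The 'dangling else' can attach to either if. Two leftmost derivations of  if b then if b then a else a:
  (1) S ⇒ if C then S else S ⇒ if b then S else S ⇒ if b then if C then S else S ⇒ if b then if b then S else S ⇒ if b then if b then a else S ⇒ if b then if b then a else a   (else belongs to the outer if)
  (2) S ⇒ if C then S ⇒ if b then S ⇒ if b then if C then S else S ⇒ if b then if b then S else S ⇒ if b then if b then a else S ⇒ if b then if b then a else a   (else belongs to the inner if)
Two distinct parse trees for the same string, so the grammar is ambiguous.

Final answer: Yes - the string 'if b then if b then a else a' has two distinct leftmost derivations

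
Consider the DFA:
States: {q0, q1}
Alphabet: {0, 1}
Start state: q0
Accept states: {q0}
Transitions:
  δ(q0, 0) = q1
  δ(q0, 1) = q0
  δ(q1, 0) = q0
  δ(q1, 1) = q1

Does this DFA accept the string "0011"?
Processing string "0011":
  q0 --0--> q1
  q1 --0--> q0
  q0 --1--> q0
  q0 --1--> q0
Final state: q0
Accept states: {q0}
q0 is an accept state, so the string is accepted.

Final answer: Yes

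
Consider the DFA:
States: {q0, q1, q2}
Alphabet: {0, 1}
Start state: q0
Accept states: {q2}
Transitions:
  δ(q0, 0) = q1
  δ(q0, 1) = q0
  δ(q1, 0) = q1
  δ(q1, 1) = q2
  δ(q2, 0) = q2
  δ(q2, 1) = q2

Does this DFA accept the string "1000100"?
Processing string "1000100":
  q0 --1--> q0
  q0 --0--> q1
  q1 --0--> q1
  q1 --0--> q1
  q1 --1--> q2
  q2 --0--> q2
  q2 --0--> q2
Final state: q2
Accept states: {q2}
q2 is an accept state, so the string is accepted.

Final answer: Yes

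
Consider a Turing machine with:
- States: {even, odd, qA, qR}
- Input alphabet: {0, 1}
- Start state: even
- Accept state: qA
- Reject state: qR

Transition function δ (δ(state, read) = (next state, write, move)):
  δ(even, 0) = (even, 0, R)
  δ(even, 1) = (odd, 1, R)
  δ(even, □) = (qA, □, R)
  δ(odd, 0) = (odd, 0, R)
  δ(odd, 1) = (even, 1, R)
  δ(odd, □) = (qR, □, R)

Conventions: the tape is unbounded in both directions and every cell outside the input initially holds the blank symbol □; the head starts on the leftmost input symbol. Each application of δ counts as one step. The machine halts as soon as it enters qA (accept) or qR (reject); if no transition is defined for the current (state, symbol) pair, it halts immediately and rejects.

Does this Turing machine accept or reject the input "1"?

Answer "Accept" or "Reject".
Step 0: [even]1 (head at position 0)
Step 1: δ(even, 1) = (odd, 1, R)  ⊢  1[odd]□ (head at position 1)
Step 2: δ(odd, □) = (qR, □, R)  ⊢  1□[qR]□ (head at position 2)
The machine is in qR, so it halts and rejects.

Final answer: Reject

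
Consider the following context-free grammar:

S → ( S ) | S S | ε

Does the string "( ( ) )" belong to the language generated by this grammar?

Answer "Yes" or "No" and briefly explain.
A derivation exists: S ⇒ ( S ) ⇒ ( ( S ) ) ⇒ ( ( ) ) (using S → ( S ) twice, then S → ε).

Final answer: Yes - a valid derivation exists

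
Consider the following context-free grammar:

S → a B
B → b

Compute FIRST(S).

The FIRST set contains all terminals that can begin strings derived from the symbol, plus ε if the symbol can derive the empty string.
S has the single production S → a B, whose right-hand side begins with the terminal a. So FIRST(S) = {a}.

Final answer: {a}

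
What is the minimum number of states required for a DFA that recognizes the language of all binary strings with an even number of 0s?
Language: binary strings with an even number of 0s
Lower bound (Myhill–Nerode): the prefixes ε, 0 are pairwise distinguishable:
  ε vs 0: suffix ε distinguishes them (ε has zero 0s (accepted), 0 has one 0 (rejected))
So any DFA needs at least 2 states.
Upper bound: a DFA with 2 states exists (one state per class above).
Minimum states: 2

Final answer: 2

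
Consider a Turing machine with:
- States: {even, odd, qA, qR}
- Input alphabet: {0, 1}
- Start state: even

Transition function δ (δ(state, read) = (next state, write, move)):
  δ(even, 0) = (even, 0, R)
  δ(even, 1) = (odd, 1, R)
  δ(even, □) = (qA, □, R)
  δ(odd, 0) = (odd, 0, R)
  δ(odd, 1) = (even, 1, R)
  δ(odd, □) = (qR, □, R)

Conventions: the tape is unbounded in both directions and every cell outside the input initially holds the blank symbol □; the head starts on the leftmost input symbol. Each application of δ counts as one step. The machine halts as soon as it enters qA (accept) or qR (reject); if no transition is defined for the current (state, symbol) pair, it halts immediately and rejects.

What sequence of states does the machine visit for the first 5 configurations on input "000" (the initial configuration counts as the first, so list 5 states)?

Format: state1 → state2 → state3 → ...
Step 0: [even]000 (head at position 0)
Step 1: δ(even, 0) = (even, 0, R)  ⊢  0[even]00 (head at position 1)
Step 2: δ(even, 0) = (even, 0, R)  ⊢  00[even]0 (head at position 2)
Step 3: δ(even, 0) = (even, 0, R)  ⊢  000[even]□ (head at position 3)
Step 4: δ(even, □) = (qA, □, R)  ⊢  000□[qA]□ (head at position 4)
Reading off the states of these 5 configurations: even → even → even → even → qA

Final answer: even → even → even → even → qA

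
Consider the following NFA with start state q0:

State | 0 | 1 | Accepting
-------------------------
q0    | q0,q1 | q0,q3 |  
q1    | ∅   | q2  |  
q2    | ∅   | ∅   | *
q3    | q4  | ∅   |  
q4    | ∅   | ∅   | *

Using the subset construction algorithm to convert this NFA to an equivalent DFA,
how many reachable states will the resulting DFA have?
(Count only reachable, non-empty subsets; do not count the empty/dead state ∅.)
Start subset: {q0}
{q0}: on 0 → {q0, q1}, on 1 → {q0, q3}
{q0, q1}: on 0 → {q0, q1}, on 1 → {q0, q2, q3}
{q0, q3}: on 0 → {q0, q1, q4}, on 1 → {q0, q3}
{q0, q2, q3}: on 0 → {q0, q1, q4}, on 1 → {q0, q3}
{q0, q1, q4}: on 0 → {q0, q1}, on 1 → {q0, q2, q3}
Reachable non-empty subsets: {q0}, {q0, q1}, {q0, q3}, {q0, q2, q3}, {q0, q1, q4} — 5 in total.

Final answer: 5 states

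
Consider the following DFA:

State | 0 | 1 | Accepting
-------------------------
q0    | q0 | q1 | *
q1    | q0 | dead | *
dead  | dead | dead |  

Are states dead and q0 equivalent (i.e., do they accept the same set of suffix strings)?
Try the suffix ε (the empty string).
From dead: dead — not accepting.
From q0: q0 — accepting.
The two states disagree on this suffix, so they are not equivalent.

Final answer: No. Distinguishing string: ε (the empty string) - accepted from q0 but not from dead.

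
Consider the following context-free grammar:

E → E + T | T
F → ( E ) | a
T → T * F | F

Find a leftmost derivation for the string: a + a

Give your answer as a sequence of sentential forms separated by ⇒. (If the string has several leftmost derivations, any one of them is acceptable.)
Start with E.
Step 1: the leftmost non-terminal is E; apply E → E + T:  E + T
Step 2: the leftmost non-terminal is E; apply E → T:  T + T
Step 3: the leftmost non-terminal is T; apply T → F:  F + T
Step 4: the leftmost non-terminal is F; apply F → a:  a + T
Step 5: the leftmost non-terminal is T; apply T → F:  a + F
Step 6: the leftmost non-terminal is F; apply F → a:  a + a

Final answer: E ⇒ E + T ⇒ T + T ⇒ F + T ⇒ a + T ⇒ a + F ⇒ a + a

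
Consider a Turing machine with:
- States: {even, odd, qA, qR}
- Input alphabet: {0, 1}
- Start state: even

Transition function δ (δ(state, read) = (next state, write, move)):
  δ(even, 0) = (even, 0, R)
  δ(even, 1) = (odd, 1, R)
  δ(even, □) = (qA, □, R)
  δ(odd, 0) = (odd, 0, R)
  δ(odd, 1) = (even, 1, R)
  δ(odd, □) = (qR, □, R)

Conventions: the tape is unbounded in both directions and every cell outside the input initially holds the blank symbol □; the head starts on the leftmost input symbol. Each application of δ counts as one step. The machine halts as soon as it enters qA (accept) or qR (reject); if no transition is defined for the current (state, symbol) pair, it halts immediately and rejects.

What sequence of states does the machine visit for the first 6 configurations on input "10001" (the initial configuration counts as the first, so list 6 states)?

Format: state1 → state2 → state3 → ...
Step 0: [even]10001 (head at position 0)
Step 1: δ(even, 1) = (odd, 1, R)  ⊢  1[odd]0001 (head at position 1)
Step 2: δ(odd, 0) = (odd, 0, R)  ⊢  10[odd]001 (head at position 2)
Step 3: δ(odd, 0) = (odd, 0, R)  ⊢  100[odd]01 (head at position 3)
Step 4: δ(odd, 0) = (odd, 0, R)  ⊢  1000[odd]1 (head at position 4)
Step 5: δ(odd, 1) = (even, 1, R)  ⊢  10001[even]□ (head at position 5)
Reading off the states of these 6 configurations: even → odd → odd → odd → odd → even

Final answer: even → odd → odd → odd → odd → even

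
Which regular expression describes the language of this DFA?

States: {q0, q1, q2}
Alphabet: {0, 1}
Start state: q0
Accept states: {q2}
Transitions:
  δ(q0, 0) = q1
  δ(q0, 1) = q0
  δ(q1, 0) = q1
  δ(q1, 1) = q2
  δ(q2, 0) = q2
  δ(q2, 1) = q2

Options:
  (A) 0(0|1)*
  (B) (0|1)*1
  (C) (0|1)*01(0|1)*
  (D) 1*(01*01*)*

Testing sample strings against the DFA:
  '100' -> rejected
  '1001' -> accepted
  '1111' -> rejected
  '000' -> rejected
Checking each option for a counterexample:
  (A) 0(0|1)*: '0' is rejected by the DFA but matches the regex → eliminated
  (B) (0|1)*1: '1' is rejected by the DFA but matches the regex → eliminated
  (C) (0|1)*01(0|1)*: agrees with the DFA on all strings of length ≤ 4
  (D) 1*(01*01*)*: ε is rejected by the DFA but matches the regex → eliminated
Only (C) (0|1)*01(0|1)* is consistent with the DFA.

Final answer: (C) (0|1)*01(0|1)*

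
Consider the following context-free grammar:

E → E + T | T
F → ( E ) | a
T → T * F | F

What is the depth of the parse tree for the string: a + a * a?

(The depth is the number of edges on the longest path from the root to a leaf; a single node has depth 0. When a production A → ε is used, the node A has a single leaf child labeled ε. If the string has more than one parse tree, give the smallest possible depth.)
The grammar is unambiguous; the parse tree of a + a * a is:
E → E + T at the root (depth 0).
  Left E (depth 1) → T (2) → F (3) → a (4).
  Right T (depth 1) → T * F; that T (2) → F (3) → a (4); F (2) → a (3).
The longest root-to-leaf paths have 4 edges.
Depth = 4.

Final answer: 4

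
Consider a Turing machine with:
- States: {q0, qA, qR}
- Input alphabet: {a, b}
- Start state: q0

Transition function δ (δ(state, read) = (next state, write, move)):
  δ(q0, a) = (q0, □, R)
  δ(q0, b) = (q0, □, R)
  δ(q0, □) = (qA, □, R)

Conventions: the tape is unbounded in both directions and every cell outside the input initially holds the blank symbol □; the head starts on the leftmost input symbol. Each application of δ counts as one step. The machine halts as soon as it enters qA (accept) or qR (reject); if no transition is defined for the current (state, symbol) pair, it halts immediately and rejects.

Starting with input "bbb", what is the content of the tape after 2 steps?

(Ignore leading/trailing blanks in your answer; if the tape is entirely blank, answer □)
Step 0: [q0]bbb (head at position 0)
Step 1: δ(q0, b) = (q0, □, R)  ⊢  □[q0]bb (head at position 1)
Step 2: δ(q0, b) = (q0, □, R)  ⊢  □□[q0]b (head at position 2)
Tape after 2 steps (ignoring surrounding blanks): b

Final answer: Tape: b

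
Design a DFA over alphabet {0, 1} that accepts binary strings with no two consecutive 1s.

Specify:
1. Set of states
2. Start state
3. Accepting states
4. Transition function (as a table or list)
One valid DFA (any DFA recognizing the same language is acceptable):
States: {q0, q1, dead}
Start: q0
Accepting: {q0, q1}
Transitions (accepting states marked with *):
State | 0 | 1 | Accepting
-------------------------
q0    | q0 | q1 | *
q1    | q0 | dead | *
dead  | dead | dead |  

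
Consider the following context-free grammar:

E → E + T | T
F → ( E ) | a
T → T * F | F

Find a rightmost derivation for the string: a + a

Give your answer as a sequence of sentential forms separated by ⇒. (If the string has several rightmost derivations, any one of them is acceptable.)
Start with E.
Step 1: the rightmost non-terminal is E; apply E → E + T:  E + T
Step 2: the rightmost non-terminal is T; apply T → F:  E + F
Step 3: the rightmost non-terminal is F; apply F → a:  E + a
Step 4: the rightmost non-terminal is E; apply E → T:  T + a
Step 5: the rightmost non-terminal is T; apply T → F:  F + a
Step 6: the rightmost non-terminal is F; apply F → a:  a + a

Final answer: E ⇒ E + T ⇒ E + F ⇒ E + a ⇒ T + a ⇒ F + a ⇒ a + a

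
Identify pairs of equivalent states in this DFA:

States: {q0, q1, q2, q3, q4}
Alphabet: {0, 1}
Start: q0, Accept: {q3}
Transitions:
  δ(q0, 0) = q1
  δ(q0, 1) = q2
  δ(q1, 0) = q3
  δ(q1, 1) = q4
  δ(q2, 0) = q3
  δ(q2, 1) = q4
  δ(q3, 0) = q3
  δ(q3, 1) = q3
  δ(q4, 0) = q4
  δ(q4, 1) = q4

Using the table-filling algorithm:
Round 0 – mark pairs where exactly one state is accepting: (q0,q3), (q1,q3), (q2,q3), (q3,q4)
Round 1 – newly marked: (q0,q1) [on 0: q1 vs q3, already marked]; (q0,q2) [on 0: q1 vs q3, already marked]; (q1,q4) [on 0: q3 vs q4, already marked]; (q2,q4) [on 0: q3 vs q4, already marked]
Round 2 – newly marked: (q0,q4) [on 0: q1 vs q4, already marked]
No further pairs can be marked.
(q1, q2) unmarked: δ(q1,0)=q3, δ(q2,0)=q3; δ(q1,1)=q4, δ(q2,1)=q4 → equivalent
Equivalent pairs: (q1, q2)

Final answer: Equivalent pairs: (q1, q2)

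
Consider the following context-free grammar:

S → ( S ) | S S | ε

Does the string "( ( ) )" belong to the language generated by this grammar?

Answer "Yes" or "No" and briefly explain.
A derivation exists: S ⇒ ( S ) ⇒ ( ( S ) ) ⇒ ( ( ) ) (using S → ( S ) twice, then S → ε).

Final answer: Yes - a valid derivation exists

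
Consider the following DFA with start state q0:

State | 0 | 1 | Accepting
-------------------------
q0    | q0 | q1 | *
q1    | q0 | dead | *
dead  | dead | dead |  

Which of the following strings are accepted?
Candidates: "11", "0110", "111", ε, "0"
"11": q0 → q1 → dead; dead is not accepting → rejected
"0110": q0 → q0 → q1 → dead → dead; dead is not accepting → rejected
"111": q0 → q1 → dead → dead; dead is not accepting → rejected
ε: q0; q0 is accepting → accepted
"0": q0 → q0; q0 is accepting → accepted

Final answer: ε, "0"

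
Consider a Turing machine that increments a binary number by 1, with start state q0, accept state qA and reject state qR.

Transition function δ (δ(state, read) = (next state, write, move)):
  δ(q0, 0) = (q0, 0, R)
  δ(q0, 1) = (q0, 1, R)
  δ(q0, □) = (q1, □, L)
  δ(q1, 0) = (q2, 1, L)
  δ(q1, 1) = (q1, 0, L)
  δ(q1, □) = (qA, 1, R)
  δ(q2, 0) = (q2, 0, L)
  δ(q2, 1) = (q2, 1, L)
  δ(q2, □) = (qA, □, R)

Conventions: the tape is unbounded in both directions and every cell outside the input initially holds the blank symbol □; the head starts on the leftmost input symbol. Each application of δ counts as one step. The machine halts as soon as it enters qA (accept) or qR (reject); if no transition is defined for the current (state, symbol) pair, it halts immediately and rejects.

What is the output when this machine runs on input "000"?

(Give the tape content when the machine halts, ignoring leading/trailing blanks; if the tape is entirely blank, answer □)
Step 0: [q0]000 (head at position 0)
Step 1: δ(q0, 0) = (q0, 0, R)  ⊢  0[q0]00 (head at position 1)
Step 2: δ(q0, 0) = (q0, 0, R)  ⊢  00[q0]0 (head at position 2)
Step 3: δ(q0, 0) = (q0, 0, R)  ⊢  000[q0]□ (head at position 3)
Step 4: δ(q0, □) = (q1, □, L)  ⊢  00[q1]0□ (head at position 2)
Step 5: δ(q1, 0) = (q2, 1, L)  ⊢  0[q2]01□ (head at position 1)
Step 6: δ(q2, 0) = (q2, 0, L)  ⊢  [q2]001□ (head at position 0)
Step 7: δ(q2, 0) = (q2, 0, L)  ⊢  [q2]□001□ (head at position -1)
Step 8: δ(q2, □) = (qA, □, R)  ⊢  □[qA]001□ (head at position 0)
The machine is in qA, so it halts and accepts.
Tape content when halted (ignoring surrounding blanks): 001

Final answer: Output: 001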